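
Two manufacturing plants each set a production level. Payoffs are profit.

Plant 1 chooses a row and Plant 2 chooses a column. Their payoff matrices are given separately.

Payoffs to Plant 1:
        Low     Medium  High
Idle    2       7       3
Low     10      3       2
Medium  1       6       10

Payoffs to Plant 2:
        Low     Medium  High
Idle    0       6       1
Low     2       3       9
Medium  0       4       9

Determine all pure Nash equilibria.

Plant 1 against Low: payoffs 2, 10, 1 → best response Low.
Plant 1 against Medium: payoffs 7, 3, 6 → best response Idle.
Plant 1 against High: payoffs 3, 2, 10 → best response Medium.
Plant 2 against Idle: payoffs 0, 6, 1 → best response Medium.
Plant 2 against Low: payoffs 2, 3, 9 → best response High.
Plant 2 against Medium: payoffs 0, 4, 9 → best response High.
Mutual best responses: (Idle, Medium); (Medium, High).

The pure Nash equilibria are (Idle, Medium), (Medium, High).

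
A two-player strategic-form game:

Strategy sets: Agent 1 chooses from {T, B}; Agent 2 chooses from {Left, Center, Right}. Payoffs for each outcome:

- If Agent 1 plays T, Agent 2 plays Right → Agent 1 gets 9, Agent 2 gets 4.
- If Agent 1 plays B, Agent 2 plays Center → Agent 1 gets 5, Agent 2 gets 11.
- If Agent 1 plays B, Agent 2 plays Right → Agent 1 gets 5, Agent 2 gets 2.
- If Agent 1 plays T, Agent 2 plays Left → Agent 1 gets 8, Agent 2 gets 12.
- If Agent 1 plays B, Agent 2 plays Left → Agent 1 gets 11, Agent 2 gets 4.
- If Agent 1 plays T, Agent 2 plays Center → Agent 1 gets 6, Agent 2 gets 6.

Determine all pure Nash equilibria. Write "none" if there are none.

(T, Left): Agent 1 can switch to B (8 → 11). Not NE.
(T, Center): Agent 2 can switch to Left (6 → 12). Not NE.
(T, Right): Agent 2 can switch to Left (4 → 12). Not NE.
(B, Left): Agent 2 can switch to Center (4 → 11). Not NE.
(B, Center): Agent 1 can switch to T (5 → 6). Not NE.
(B, Right): Agent 1 can switch to T (5 → 9). Not NE.

none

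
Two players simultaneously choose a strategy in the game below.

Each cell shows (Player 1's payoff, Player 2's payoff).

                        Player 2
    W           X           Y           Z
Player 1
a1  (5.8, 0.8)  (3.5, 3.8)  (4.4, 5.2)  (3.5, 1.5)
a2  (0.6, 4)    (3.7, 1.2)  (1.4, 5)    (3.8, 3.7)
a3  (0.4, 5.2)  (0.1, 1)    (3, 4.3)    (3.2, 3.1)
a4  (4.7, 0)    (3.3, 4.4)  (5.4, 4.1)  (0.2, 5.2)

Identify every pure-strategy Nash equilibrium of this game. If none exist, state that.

(a1, W): Player 2 can switch to X (0.8 → 3.8). Not NE.
(a1, X): Player 1 can switch to a2 (3.5 → 3.7). Not NE.
(a1, Y): Player 1 can switch to a4 (4.4 → 5.4). Not NE.
(a1, Z): Player 1 can switch to a2 (3.5 → 3.8). Not NE.
(a2, W): Player 1 can switch to a1 (0.6 → 5.8). Not NE.
(a2, X): Player 2 can switch to W (1.2 → 4). Not NE.
(a2, Y): Player 1 can switch to a1 (1.4 → 4.4). Not NE.
(a2, Z): Player 2 can switch to W (3.7 → 4). Not NE.
(a3, W): Player 1 can switch to a1 (0.4 → 5.8). Not NE.
(a3, X): Player 1 can switch to a1 (0.1 → 3.5). Not NE.
(The remaining 6 profiles each have a profitable deviation by the same check.)

No pure-strategy Nash equilibrium.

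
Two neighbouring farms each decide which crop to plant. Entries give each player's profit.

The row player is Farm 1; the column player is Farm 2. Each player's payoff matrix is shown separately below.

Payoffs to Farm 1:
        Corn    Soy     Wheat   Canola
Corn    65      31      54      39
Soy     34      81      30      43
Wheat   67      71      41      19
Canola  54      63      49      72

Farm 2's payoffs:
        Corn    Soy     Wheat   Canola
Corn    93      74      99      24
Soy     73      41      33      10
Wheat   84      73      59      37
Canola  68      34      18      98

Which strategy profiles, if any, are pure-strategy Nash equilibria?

The pure Nash equilibria are (Corn, Wheat); (Wheat, Corn); (Canola, Canola).

For each strategy profile, look for a profitable unilateral deviation.
(Corn, Corn): Farm 1 can switch to Wheat (65 → 67). Not NE.
(Corn, Soy): Farm 1 can switch to Soy (31 → 81). Not NE.
(Corn, Wheat): Farm 1 gets 54, best alternative 49; Farm 2 gets 99, best alternative 93. No profitable deviation — NE.
(Corn, Canola): Farm 1 can switch to Soy (39 → 43). Not NE.
(Soy, Corn): Farm 1 can switch to Corn (34 → 65). Not NE.
(Soy, Soy): Farm 2 can switch to Corn (41 → 73). Not NE.
(Soy, Wheat): Farm 1 can switch to Corn (30 → 54). Not NE.
(Soy, Canola): Farm 1 can switch to Canola (43 → 72). Not NE.
(Wheat, Corn): Farm 1 gets 67, best alternative 65; Farm 2 gets 84, best alternative 73. No profitable deviation — NE.
(Wheat, Soy): Farm 1 can switch to Soy (71 → 81). Not NE.
(Wheat, Wheat): Farm 1 can switch to Corn (41 → 54). Not NE.
(Wheat, Canola): Farm 1 can switch to Corn (19 → 39). Not NE.
(Canola, Canola): Farm 1 gets 72, best alternative 43; Farm 2 gets 98, best alternative 68. No profitable deviation — NE.
(The remaining 3 profiles each have a profitable deviation by the same check.)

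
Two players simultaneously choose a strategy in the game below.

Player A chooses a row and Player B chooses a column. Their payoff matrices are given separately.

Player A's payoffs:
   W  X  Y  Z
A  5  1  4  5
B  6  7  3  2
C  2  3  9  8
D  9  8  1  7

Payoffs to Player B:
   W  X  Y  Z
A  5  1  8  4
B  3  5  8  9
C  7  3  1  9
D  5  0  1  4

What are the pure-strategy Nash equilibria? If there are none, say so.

Player A against W: payoffs 5, 6, 2, 9 → best response D.
Player A against X: payoffs 1, 7, 3, 8 → best response D.
Player A against Y: payoffs 4, 3, 9, 1 → best response C.
Player A against Z: payoffs 5, 2, 8, 7 → best response C.
Player B against A: payoffs 5, 1, 8, 4 → best response Y.
Player B against B: payoffs 3, 5, 8, 9 → best response Z.
Player B against C: payoffs 7, 3, 1, 9 → best response Z.
Player B against D: payoffs 5, 0, 1, 4 → best response W.
Mutual best responses: (C, Z); (D, W).

Pure-strategy Nash equilibria: (C, Z), (D, W)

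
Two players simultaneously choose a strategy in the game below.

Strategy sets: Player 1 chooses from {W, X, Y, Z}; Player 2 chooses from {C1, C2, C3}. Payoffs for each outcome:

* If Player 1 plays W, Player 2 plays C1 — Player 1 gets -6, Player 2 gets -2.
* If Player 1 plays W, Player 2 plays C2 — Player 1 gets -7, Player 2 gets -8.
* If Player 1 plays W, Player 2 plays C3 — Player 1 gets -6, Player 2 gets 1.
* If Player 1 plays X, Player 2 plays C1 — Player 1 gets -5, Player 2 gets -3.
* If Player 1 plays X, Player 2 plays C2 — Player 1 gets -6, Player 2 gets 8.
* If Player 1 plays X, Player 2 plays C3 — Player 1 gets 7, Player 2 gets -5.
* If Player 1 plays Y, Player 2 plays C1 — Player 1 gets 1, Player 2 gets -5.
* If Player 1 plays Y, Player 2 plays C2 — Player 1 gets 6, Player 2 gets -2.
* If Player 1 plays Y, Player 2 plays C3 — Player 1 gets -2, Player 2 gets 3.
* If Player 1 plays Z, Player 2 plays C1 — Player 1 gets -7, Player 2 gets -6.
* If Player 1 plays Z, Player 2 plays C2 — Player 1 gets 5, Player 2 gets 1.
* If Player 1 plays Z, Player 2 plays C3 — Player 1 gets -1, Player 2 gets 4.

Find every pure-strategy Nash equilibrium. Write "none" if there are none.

There is no pure-strategy Nash equilibrium.

For each player, find the best response to each opponent profile; mutual best responses are the pure NE.
Player 1 against C1: payoffs -6, -5, 1, -7 → best response Y.
Player 1 against C2: payoffs -7, -6, 6, 5 → best response Y.
Player 1 against C3: payoffs -6, 7, -2, -1 → best response X.
Player 2 against W: payoffs -2, -8, 1 → best response C3.
Player 2 against X: payoffs -3, 8, -5 → best response C2.
Player 2 against Y: payoffs -5, -2, 3 → best response C3.
Player 2 against Z: payoffs -6, 1, 4 → best response C3.
No profile is a mutual best response for all players.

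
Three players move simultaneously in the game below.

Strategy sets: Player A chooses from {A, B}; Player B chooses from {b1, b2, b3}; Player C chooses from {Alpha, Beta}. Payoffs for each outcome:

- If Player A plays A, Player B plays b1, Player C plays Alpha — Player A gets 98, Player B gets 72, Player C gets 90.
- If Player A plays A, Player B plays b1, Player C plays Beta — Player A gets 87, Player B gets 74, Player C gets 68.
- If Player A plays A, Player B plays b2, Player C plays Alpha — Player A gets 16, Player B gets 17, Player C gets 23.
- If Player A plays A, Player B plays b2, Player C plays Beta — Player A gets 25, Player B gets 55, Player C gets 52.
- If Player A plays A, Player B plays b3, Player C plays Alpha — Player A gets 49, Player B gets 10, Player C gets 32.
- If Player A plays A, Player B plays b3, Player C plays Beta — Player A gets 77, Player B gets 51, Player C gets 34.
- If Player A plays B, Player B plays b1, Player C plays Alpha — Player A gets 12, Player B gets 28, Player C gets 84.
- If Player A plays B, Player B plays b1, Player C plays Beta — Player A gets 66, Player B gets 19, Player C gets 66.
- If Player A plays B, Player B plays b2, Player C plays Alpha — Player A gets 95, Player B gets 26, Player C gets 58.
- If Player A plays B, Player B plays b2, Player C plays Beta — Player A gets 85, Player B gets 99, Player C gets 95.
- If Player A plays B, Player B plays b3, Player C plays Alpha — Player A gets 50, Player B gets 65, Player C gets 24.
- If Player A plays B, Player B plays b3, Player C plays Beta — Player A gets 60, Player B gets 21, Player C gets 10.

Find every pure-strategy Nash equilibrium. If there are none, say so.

Pure-strategy Nash equilibria: (A, b1, Alpha) and (B, b2, Beta) and (B, b3, Alpha)

Mark each player's best response to every combination of opponents' strategies; a profile where every player is best-responding is a pure Nash equilibrium.
Player A against (b1, Alpha): payoffs 98, 12 → best response A.
Player A against (b1, Beta): payoffs 87, 66 → best response A.
Player A against (b2, Alpha): payoffs 16, 95 → best response B.
Player A against (b2, Beta): payoffs 25, 85 → best response B.
Player A against (b3, Alpha): payoffs 49, 50 → best response B.
Player A against (b3, Beta): payoffs 77, 60 → best response A.
Player B against (A, Alpha): payoffs 72, 17, 10 → best response b1.
Player B against (A, Beta): payoffs 74, 55, 51 → best response b1.
Player B against (B, Alpha): payoffs 28, 26, 65 → best response b3.
Player B against (B, Beta): payoffs 19, 99, 21 → best response b2.
Player C against (A, b1): payoffs 90, 68 → best response Alpha.
Player C against (A, b2): payoffs 23, 52 → best response Beta.
Player C against (A, b3): payoffs 32, 34 → best response Beta.
Player C against (B, b1): payoffs 84, 66 → best response Alpha.
Player C against (B, b2): payoffs 58, 95 → best response Beta.
Player C against (B, b3): payoffs 24, 10 → best response Alpha.
Mutual best responses: (A, b1, Alpha); (B, b2, Beta); (B, b3, Alpha).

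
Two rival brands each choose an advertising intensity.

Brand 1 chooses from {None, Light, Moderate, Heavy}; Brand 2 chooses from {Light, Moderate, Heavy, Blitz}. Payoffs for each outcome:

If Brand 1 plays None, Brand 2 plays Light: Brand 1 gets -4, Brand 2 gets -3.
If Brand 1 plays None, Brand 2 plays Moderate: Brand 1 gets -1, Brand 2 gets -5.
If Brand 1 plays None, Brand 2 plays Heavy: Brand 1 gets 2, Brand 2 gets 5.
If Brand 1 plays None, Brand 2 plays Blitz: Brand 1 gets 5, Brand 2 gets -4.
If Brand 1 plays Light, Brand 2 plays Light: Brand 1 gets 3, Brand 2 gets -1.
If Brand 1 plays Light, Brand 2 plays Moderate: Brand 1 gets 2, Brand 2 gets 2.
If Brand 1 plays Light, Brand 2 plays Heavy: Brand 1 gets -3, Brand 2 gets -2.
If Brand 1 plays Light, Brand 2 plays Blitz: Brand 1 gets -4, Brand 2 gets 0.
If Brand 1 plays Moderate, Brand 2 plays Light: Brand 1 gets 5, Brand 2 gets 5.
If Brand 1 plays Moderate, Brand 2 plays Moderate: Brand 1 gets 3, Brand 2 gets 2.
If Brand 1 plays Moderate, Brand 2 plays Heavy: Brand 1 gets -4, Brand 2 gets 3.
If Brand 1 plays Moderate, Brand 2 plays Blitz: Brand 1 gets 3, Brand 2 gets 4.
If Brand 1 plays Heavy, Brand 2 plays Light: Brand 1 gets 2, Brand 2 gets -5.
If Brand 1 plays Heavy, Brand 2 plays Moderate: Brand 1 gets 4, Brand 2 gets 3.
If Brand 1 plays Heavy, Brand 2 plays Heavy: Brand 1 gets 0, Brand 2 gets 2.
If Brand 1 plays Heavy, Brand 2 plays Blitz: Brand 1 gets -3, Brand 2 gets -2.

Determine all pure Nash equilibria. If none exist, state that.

(None, Light): Brand 1 can switch to Light (-4 → 3). Not NE.
(None, Moderate): Brand 1 can switch to Light (-1 → 2). Not NE.
(None, Heavy): Brand 1 gets 2, best alternative 0; Brand 2 gets 5, best alternative -3. No profitable deviation — NE.
(None, Blitz): Brand 2 can switch to Light (-4 → -3). Not NE.
(Light, Light): Brand 1 can switch to Moderate (3 → 5). Not NE.
(Light, Moderate): Brand 1 can switch to Moderate (2 → 3). Not NE.
(Light, Heavy): Brand 1 can switch to None (-3 → 2). Not NE.
(Light, Blitz): Brand 1 can switch to None (-4 → 5). Not NE.
(Moderate, Light): Brand 1 gets 5, best alternative 3; Brand 2 gets 5, best alternative 4. No profitable deviation — NE.
(Moderate, Moderate): Brand 1 can switch to Heavy (3 → 4). Not NE.
(Moderate, Heavy): Brand 1 can switch to None (-4 → 2). Not NE.
(Moderate, Blitz): Brand 1 can switch to None (3 → 5). Not NE.
(Heavy, Moderate): Brand 1 gets 4, best alternative 3; Brand 2 gets 3, best alternative 2. No profitable deviation — NE.
(The remaining 3 profiles each have a profitable deviation by the same check.)

Pure-strategy Nash equilibria: (None, Heavy) and (Moderate, Light) and (Heavy, Moderate)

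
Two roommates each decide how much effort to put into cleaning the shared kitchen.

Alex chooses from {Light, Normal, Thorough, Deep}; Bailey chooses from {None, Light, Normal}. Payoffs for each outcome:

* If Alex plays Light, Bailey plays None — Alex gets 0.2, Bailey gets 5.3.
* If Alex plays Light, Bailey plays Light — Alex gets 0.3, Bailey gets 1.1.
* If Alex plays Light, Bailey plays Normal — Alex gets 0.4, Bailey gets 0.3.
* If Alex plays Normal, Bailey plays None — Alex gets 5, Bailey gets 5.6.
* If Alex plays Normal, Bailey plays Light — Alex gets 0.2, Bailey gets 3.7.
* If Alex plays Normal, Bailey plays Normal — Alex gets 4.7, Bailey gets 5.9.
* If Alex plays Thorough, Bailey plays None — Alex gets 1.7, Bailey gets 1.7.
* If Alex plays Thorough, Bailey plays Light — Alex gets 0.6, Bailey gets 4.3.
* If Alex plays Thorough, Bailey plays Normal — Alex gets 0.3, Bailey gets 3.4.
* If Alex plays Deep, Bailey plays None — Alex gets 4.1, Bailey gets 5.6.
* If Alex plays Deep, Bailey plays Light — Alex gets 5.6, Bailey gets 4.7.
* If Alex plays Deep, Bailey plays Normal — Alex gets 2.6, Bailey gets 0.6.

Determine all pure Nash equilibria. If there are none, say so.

(Normal, Normal)

For each player, find the best response to each opponent profile; mutual best responses are the pure NE.
Alex against None: payoffs 0.2, 5, 1.7, 4.1 → best response Normal.
Alex against Light: payoffs 0.3, 0.2, 0.6, 5.6 → best response Deep.
Alex against Normal: payoffs 0.4, 4.7, 0.3, 2.6 → best response Normal.
Bailey against Light: payoffs 5.3, 1.1, 0.3 → best response None.
Bailey against Normal: payoffs 5.6, 3.7, 5.9 → best response Normal.
Bailey against Thorough: payoffs 1.7, 4.3, 3.4 → best response Light.
Bailey against Deep: payoffs 5.6, 4.7, 0.6 → best response None.
Mutual best responses: (Normal, Normal).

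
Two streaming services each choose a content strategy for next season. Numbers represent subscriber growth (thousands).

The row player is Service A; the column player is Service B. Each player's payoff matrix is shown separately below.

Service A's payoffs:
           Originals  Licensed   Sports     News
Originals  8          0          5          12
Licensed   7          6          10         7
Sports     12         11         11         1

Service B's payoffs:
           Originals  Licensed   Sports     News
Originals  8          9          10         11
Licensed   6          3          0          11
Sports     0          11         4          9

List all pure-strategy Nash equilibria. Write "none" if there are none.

(Originals, Originals): Service A can switch to Sports (8 → 12). Not NE.
(Originals, Licensed): Service A can switch to Licensed (0 → 6). Not NE.
(Originals, Sports): Service A can switch to Licensed (5 → 10). Not NE.
(Originals, News): Service A gets 12, best alternative 7; Service B gets 11, best alternative 10. No profitable deviation — NE.
(Licensed, Originals): Service A can switch to Originals (7 → 8). Not NE.
(Licensed, Licensed): Service A can switch to Sports (6 → 11). Not NE.
(Licensed, Sports): Service A can switch to Sports (10 → 11). Not NE.
(Licensed, News): Service A can switch to Originals (7 → 12). Not NE.
(Sports, Originals): Service B can switch to Licensed (0 → 11). Not NE.
(Sports, Licensed): Service A gets 11, best alternative 6; Service B gets 11, best alternative 9. No profitable deviation — NE.
(Sports, Sports): Service B can switch to Licensed (4 → 11). Not NE.
(Sports, News): Service A can switch to Originals (1 → 12). Not NE.

The pure Nash equilibria are (Originals, News), (Sports, Licensed).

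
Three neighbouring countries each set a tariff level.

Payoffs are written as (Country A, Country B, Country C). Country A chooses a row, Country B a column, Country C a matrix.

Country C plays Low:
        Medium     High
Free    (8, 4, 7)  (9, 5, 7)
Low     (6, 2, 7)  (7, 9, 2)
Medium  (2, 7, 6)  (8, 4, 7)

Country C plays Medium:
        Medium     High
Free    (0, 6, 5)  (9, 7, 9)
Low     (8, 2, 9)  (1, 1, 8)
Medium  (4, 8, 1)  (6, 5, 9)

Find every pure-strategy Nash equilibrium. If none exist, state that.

For each strategy profile, look for a profitable unilateral deviation.
(Free, Medium, Low): Country B can switch to High (4 → 5). Not NE.
(Free, Medium, Medium): Country A can switch to Low (0 → 8). Not NE.
(Free, High, Low): Country C can switch to Medium (7 → 9). Not NE.
(Free, High, Medium): Country A gets 9, best alternative 6; Country B gets 7, best alternative 6; Country C gets 9, best alternative 7. No profitable deviation — NE.
(Low, Medium, Low): Country A can switch to Free (6 → 8). Not NE.
(Low, Medium, Medium): Country A gets 8, best alternative 4; Country B gets 2, best alternative 1; Country C gets 9, best alternative 7. No profitable deviation — NE.
(Low, High, Low): Country A can switch to Free (7 → 9). Not NE.
(Low, High, Medium): Country A can switch to Free (1 → 9). Not NE.
(Medium, Medium, Low): Country A can switch to Free (2 → 8). Not NE.
(Medium, Medium, Medium): Country A can switch to Low (4 → 8). Not NE.
(The remaining 2 profiles each have a profitable deviation by the same check.)

Pure-strategy Nash equilibria: (Free, High, Medium); (Low, Medium, Medium)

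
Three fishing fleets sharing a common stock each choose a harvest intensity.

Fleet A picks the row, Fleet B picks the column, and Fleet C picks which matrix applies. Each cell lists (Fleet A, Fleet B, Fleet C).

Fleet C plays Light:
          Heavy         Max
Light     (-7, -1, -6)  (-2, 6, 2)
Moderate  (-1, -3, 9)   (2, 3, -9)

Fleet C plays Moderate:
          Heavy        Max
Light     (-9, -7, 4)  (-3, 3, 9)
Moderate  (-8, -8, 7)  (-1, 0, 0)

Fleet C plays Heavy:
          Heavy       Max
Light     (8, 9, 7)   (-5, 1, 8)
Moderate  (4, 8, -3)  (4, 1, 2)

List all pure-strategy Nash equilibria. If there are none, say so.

The unique pure-strategy Nash equilibrium is (Light, Heavy, Heavy).

Mark each player's best response to every combination of opponents' strategies; a profile where every player is best-responding is a pure Nash equilibrium.
Fleet A against (Heavy, Light): payoffs -7, -1 → best response Moderate.
Fleet A against (Heavy, Moderate): payoffs -9, -8 → best response Moderate.
Fleet A against (Heavy, Heavy): payoffs 8, 4 → best response Light.
Fleet A against (Max, Light): payoffs -2, 2 → best response Moderate.
Fleet A against (Max, Moderate): payoffs -3, -1 → best response Moderate.
Fleet A against (Max, Heavy): payoffs -5, 4 → best response Moderate.
Fleet B against (Light, Light): payoffs -1, 6 → best response Max.
Fleet B against (Light, Moderate): payoffs -7, 3 → best response Max.
Fleet B against (Light, Heavy): payoffs 9, 1 → best response Heavy.
Fleet B against (Moderate, Light): payoffs -3, 3 → best response Max.
Fleet B against (Moderate, Moderate): payoffs -8, 0 → best response Max.
Fleet B against (Moderate, Heavy): payoffs 8, 1 → best response Heavy.
Fleet C against (Light, Heavy): payoffs -6, 4, 7 → best response Heavy.
Fleet C against (Light, Max): payoffs 2, 9, 8 → best response Moderate.
Fleet C against (Moderate, Heavy): payoffs 9, 7, -3 → best response Light.
Fleet C against (Moderate, Max): payoffs -9, 0, 2 → best response Heavy.
Mutual best responses: (Light, Heavy, Heavy).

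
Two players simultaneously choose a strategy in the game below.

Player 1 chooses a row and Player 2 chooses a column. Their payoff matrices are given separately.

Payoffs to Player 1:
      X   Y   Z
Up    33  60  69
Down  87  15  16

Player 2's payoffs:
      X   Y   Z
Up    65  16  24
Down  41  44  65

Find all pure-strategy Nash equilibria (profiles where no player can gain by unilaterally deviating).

There is no pure-strategy Nash equilibrium.

Player 1 against X: payoffs 33, 87 → best response Down.
Player 1 against Y: payoffs 60, 15 → best response Up.
Player 1 against Z: payoffs 69, 16 → best response Up.
Player 2 against Up: payoffs 65, 16, 24 → best response X.
Player 2 against Down: payoffs 41, 44, 65 → best response Z.
No profile is a mutual best response for all players.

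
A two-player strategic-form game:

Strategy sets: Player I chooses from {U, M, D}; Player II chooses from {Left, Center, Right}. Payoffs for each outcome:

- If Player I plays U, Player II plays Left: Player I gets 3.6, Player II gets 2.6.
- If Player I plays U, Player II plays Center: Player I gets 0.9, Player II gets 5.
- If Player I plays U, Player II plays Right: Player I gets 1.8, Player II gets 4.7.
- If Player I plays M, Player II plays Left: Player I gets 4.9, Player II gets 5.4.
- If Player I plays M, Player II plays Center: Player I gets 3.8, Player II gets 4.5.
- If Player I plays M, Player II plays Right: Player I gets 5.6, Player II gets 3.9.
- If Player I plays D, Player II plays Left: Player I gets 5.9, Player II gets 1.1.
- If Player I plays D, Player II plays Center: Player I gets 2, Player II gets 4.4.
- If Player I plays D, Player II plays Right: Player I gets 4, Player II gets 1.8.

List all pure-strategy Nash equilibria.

(U, Left): Player I can switch to M (3.6 → 4.9). Not NE.
(U, Center): Player I can switch to M (0.9 → 3.8). Not NE.
(U, Right): Player I can switch to M (1.8 → 5.6). Not NE.
(M, Left): Player I can switch to D (4.9 → 5.9). Not NE.
(M, Center): Player II can switch to Left (4.5 → 5.4). Not NE.
(M, Right): Player II can switch to Left (3.9 → 5.4). Not NE.
(D, Left): Player II can switch to Center (1.1 → 4.4). Not NE.
(D, Center): Player I can switch to M (2 → 3.8). Not NE.
(D, Right): Player I can switch to M (4 → 5.6). Not NE.

none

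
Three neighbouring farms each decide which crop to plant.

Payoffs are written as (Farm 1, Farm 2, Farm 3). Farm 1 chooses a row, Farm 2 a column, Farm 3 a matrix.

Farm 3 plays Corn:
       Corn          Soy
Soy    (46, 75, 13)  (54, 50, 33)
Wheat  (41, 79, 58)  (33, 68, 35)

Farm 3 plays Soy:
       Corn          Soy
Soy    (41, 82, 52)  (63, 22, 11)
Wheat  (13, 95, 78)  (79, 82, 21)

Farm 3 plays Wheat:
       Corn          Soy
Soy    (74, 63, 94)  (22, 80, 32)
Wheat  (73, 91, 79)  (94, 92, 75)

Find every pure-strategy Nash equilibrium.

(Soy, Corn, Corn): Farm 3 can switch to Soy (13 → 52). Not NE.
(Soy, Corn, Soy): Farm 3 can switch to Wheat (52 → 94). Not NE.
(Soy, Corn, Wheat): Farm 2 can switch to Soy (63 → 80). Not NE.
(Soy, Soy, Corn): Farm 2 can switch to Corn (50 → 75). Not NE.
(Soy, Soy, Soy): Farm 1 can switch to Wheat (63 → 79). Not NE.
(Soy, Soy, Wheat): Farm 1 can switch to Wheat (22 → 94). Not NE.
(Wheat, Corn, Corn): Farm 1 can switch to Soy (41 → 46). Not NE.
(Wheat, Corn, Soy): Farm 1 can switch to Soy (13 → 41). Not NE.
(Wheat, Soy, Wheat): Farm 1 gets 94, best alternative 22; Farm 2 gets 92, best alternative 91; Farm 3 gets 75, best alternative 35. No profitable deviation — NE.
(The remaining 3 profiles each have a profitable deviation by the same check.)

Pure NE: (Wheat, Soy, Wheat)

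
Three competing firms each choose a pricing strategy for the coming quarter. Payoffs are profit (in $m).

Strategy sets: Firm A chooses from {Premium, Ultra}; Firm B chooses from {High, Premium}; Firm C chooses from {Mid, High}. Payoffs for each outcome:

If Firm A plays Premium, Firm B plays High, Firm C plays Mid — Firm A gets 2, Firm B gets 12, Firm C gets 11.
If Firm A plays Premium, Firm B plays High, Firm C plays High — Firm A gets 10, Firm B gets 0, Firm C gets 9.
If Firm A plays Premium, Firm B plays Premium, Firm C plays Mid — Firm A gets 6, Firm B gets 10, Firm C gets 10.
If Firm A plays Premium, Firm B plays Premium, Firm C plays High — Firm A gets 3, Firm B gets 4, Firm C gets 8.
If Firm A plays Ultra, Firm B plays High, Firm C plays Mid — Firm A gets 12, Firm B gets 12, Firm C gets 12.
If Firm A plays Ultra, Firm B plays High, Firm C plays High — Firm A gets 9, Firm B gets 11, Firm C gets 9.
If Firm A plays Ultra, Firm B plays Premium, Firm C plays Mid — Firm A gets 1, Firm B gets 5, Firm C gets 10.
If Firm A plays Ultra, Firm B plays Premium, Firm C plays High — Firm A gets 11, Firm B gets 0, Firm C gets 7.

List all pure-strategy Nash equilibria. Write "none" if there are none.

Firm A against (High, Mid): payoffs 2, 12 → best response Ultra.
Firm A against (High, High): payoffs 10, 9 → best response Premium.
Firm A against (Premium, Mid): payoffs 6, 1 → best response Premium.
Firm A against (Premium, High): payoffs 3, 11 → best response Ultra.
Firm B against (Premium, Mid): payoffs 12, 10 → best response High.
Firm B against (Premium, High): payoffs 0, 4 → best response Premium.
Firm B against (Ultra, Mid): payoffs 12, 5 → best response High.
Firm B against (Ultra, High): payoffs 11, 0 → best response High.
Firm C against (Premium, High): payoffs 11, 9 → best response Mid.
Firm C against (Premium, Premium): payoffs 10, 8 → best response Mid.
Firm C against (Ultra, High): payoffs 12, 9 → best response Mid.
Firm C against (Ultra, Premium): payoffs 10, 7 → best response Mid.
Mutual best responses: (Ultra, High, Mid).

Pure NE: (Ultra, High, Mid)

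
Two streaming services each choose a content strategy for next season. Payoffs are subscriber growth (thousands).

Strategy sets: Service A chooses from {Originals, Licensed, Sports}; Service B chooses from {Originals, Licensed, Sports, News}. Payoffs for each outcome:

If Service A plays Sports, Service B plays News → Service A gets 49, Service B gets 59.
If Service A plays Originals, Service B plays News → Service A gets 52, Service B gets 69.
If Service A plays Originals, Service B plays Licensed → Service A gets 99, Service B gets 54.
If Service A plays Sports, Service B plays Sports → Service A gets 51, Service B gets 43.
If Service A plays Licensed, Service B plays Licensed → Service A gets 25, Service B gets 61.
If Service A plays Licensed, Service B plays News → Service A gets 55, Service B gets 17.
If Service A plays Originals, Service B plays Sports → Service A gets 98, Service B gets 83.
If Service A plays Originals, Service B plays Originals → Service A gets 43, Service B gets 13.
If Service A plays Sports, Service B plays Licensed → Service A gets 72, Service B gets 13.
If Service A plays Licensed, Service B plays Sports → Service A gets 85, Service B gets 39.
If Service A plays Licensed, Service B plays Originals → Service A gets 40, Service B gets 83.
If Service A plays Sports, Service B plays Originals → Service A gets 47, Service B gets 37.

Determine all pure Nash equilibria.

(Originals, Sports)

(Originals, Originals): Service A can switch to Sports (43 → 47). Not NE.
(Originals, Licensed): Service B can switch to Sports (54 → 83). Not NE.
(Originals, Sports): Service A gets 98, best alternative 85; Service B gets 83, best alternative 69. No profitable deviation — NE.
(Originals, News): Service A can switch to Licensed (52 → 55). Not NE.
(Licensed, Originals): Service A can switch to Originals (40 → 43). Not NE.
(Licensed, Licensed): Service A can switch to Originals (25 → 99). Not NE.
(Licensed, Sports): Service A can switch to Originals (85 → 98). Not NE.
(Licensed, News): Service B can switch to Originals (17 → 83). Not NE.
(Sports, Originals): Service B can switch to Sports (37 → 43). Not NE.
(Sports, Licensed): Service A can switch to Originals (72 → 99). Not NE.
(Sports, Sports): Service A can switch to Originals (51 → 98). Not NE.
(Sports, News): Service A can switch to Originals (49 → 52). Not NE.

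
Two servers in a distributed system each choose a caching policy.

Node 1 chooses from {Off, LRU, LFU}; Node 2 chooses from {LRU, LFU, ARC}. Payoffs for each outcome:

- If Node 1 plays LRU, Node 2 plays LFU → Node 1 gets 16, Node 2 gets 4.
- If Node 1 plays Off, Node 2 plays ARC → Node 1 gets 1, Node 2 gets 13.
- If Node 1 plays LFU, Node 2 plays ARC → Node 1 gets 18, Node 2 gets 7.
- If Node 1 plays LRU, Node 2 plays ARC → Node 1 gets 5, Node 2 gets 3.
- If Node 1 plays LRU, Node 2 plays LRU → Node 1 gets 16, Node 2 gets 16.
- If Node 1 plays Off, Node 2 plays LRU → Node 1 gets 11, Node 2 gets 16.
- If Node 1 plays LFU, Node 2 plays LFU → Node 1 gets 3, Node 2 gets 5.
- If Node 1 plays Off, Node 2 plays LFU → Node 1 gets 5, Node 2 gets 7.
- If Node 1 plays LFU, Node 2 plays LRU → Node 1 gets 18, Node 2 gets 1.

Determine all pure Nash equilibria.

(LFU, ARC)

(Off, LRU): Node 1 can switch to LRU (11 → 16). Not NE.
(Off, LFU): Node 1 can switch to LRU (5 → 16). Not NE.
(Off, ARC): Node 1 can switch to LRU (1 → 5). Not NE.
(LRU, LRU): Node 1 can switch to LFU (16 → 18). Not NE.
(LRU, LFU): Node 2 can switch to LRU (4 → 16). Not NE.
(LRU, ARC): Node 1 can switch to LFU (5 → 18). Not NE.
(LFU, LRU): Node 2 can switch to LFU (1 → 5). Not NE.
(LFU, LFU): Node 1 can switch to Off (3 → 5). Not NE.
(LFU, ARC): Node 1 gets 18, best alternative 5; Node 2 gets 7, best alternative 5. No profitable deviation — NE.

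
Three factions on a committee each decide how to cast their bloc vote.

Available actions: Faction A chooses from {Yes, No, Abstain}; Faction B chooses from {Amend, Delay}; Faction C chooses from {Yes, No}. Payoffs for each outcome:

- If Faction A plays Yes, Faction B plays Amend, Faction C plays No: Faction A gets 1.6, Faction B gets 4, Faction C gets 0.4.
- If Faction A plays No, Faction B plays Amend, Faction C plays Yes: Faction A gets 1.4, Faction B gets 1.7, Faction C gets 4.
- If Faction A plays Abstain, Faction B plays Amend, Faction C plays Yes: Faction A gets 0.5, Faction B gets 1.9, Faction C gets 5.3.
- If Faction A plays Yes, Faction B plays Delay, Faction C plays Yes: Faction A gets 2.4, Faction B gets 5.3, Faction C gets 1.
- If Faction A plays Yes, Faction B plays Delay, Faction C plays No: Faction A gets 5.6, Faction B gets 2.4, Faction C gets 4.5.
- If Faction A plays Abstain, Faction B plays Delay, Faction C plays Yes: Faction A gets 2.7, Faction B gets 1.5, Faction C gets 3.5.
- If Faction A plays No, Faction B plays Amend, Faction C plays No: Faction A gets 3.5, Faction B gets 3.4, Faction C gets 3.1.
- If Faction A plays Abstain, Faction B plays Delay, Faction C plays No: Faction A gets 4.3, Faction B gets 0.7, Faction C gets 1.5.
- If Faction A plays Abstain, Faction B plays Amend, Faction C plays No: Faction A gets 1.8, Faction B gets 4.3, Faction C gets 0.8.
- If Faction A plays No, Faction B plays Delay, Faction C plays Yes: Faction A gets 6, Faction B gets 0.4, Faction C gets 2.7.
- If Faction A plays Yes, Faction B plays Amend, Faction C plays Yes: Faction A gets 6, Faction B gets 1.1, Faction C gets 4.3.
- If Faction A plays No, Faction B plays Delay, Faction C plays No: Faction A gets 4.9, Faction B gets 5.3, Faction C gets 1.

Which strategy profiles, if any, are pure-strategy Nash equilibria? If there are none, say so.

This game has no pure Nash equilibrium.

(Yes, Amend, Yes): Faction B can switch to Delay (1.1 → 5.3). Not NE.
(Yes, Amend, No): Faction A can switch to No (1.6 → 3.5). Not NE.
(Yes, Delay, Yes): Faction A can switch to No (2.4 → 6). Not NE.
(Yes, Delay, No): Faction B can switch to Amend (2.4 → 4). Not NE.
(No, Amend, Yes): Faction A can switch to Yes (1.4 → 6). Not NE.
(No, Amend, No): Faction B can switch to Delay (3.4 → 5.3). Not NE.
(The remaining 6 profiles each have a profitable deviation by the same check.)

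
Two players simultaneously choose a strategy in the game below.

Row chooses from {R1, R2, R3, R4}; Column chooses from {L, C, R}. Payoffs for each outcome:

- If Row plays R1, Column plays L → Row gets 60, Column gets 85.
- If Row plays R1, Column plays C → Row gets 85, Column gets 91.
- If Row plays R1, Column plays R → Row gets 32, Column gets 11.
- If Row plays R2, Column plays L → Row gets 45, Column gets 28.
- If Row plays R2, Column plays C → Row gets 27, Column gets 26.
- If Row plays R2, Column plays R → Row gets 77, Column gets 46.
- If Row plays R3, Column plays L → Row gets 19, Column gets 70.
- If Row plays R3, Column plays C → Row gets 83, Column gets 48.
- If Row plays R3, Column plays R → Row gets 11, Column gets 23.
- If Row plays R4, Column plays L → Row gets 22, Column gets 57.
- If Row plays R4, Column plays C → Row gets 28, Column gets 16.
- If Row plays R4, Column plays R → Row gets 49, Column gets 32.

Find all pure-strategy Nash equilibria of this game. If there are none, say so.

(R1, C) and (R2, R)

(R1, L): Column can switch to C (85 → 91). Not NE.
(R1, C): Row gets 85, best alternative 83; Column gets 91, best alternative 85. No profitable deviation — NE.
(R1, R): Row can switch to R2 (32 → 77). Not NE.
(R2, L): Row can switch to R1 (45 → 60). Not NE.
(R2, C): Row can switch to R1 (27 → 85). Not NE.
(R2, R): Row gets 77, best alternative 49; Column gets 46, best alternative 28. No profitable deviation — NE.
(R3, L): Row can switch to R1 (19 → 60). Not NE.
(R3, C): Row can switch to R1 (83 → 85). Not NE.
(The remaining 4 profiles each have a profitable deviation by the same check.)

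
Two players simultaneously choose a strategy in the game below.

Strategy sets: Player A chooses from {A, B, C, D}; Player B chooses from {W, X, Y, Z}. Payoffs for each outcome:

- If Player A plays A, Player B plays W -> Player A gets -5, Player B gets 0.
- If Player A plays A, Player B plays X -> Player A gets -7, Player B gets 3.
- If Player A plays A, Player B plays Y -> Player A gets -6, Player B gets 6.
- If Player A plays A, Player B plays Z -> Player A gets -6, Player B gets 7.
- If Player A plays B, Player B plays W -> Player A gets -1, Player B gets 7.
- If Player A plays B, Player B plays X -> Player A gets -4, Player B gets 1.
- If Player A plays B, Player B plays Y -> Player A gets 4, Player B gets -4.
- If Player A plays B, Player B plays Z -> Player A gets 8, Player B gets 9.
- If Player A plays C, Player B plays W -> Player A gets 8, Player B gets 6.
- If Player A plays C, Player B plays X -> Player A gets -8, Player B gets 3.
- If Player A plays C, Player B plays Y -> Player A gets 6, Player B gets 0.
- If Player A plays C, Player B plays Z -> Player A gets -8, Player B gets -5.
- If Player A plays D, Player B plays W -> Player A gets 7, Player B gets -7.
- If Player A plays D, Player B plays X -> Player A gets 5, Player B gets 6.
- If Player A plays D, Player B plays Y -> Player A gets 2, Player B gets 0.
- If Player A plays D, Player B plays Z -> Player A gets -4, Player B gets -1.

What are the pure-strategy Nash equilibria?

(A, W): Player A can switch to B (-5 → -1). Not NE.
(A, X): Player A can switch to B (-7 → -4). Not NE.
(A, Y): Player A can switch to B (-6 → 4). Not NE.
(A, Z): Player A can switch to B (-6 → 8). Not NE.
(B, W): Player A can switch to C (-1 → 8). Not NE.
(B, X): Player A can switch to D (-4 → 5). Not NE.
(B, Y): Player A can switch to C (4 → 6). Not NE.
(B, Z): Player A gets 8, best alternative -4; Player B gets 9, best alternative 7. No profitable deviation — NE.
(C, W): Player A gets 8, best alternative 7; Player B gets 6, best alternative 3. No profitable deviation — NE.
(C, X): Player A can switch to A (-8 → -7). Not NE.
(D, X): Player A gets 5, best alternative -4; Player B gets 6, best alternative 0. No profitable deviation — NE.
(The remaining 5 profiles each have a profitable deviation by the same check.)

Pure-strategy Nash equilibria: (B, Z); (C, W); (D, X)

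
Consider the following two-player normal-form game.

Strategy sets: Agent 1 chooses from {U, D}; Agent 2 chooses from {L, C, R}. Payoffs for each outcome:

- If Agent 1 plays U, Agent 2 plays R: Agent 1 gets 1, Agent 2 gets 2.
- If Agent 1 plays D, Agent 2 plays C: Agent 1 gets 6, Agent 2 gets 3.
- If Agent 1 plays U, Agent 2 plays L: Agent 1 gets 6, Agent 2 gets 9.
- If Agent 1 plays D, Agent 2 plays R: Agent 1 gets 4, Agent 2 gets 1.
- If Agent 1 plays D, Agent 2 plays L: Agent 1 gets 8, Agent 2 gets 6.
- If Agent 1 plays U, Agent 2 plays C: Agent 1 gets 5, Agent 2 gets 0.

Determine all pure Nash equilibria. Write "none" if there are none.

Pure NE: (D, L)

Agent 1 against L: payoffs 6, 8 → best response D.
Agent 1 against C: payoffs 5, 6 → best response D.
Agent 1 against R: payoffs 1, 4 → best response D.
Agent 2 against U: payoffs 9, 0, 2 → best response L.
Agent 2 against D: payoffs 6, 3, 1 → best response L.
Mutual best responses: (D, L).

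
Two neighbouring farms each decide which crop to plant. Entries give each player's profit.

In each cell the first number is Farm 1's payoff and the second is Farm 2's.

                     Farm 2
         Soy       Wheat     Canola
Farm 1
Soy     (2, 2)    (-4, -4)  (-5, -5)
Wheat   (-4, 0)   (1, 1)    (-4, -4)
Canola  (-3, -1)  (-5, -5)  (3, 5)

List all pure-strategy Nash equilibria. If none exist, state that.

Farm 1 against Soy: payoffs 2, -4, -3 → best response Soy.
Farm 1 against Wheat: payoffs -4, 1, -5 → best response Wheat.
Farm 1 against Canola: payoffs -5, -4, 3 → best response Canola.
Farm 2 against Soy: payoffs 2, -4, -5 → best response Soy.
Farm 2 against Wheat: payoffs 0, 1, -4 → best response Wheat.
Farm 2 against Canola: payoffs -1, -5, 5 → best response Canola.
Mutual best responses: (Soy, Soy); (Wheat, Wheat); (Canola, Canola).

(Soy, Soy); (Wheat, Wheat); (Canola, Canola)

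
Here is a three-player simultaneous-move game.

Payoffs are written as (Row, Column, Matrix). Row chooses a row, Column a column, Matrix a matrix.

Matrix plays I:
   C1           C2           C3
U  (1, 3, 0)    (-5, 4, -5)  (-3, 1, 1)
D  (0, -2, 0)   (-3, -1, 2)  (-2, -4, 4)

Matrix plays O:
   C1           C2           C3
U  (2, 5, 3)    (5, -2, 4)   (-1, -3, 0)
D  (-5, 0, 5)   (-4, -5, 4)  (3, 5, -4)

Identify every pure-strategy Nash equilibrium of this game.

Row against (C1, I): payoffs 1, 0 → best response U.
Row against (C1, O): payoffs 2, -5 → best response U.
Row against (C2, I): payoffs -5, -3 → best response D.
Row against (C2, O): payoffs 5, -4 → best response U.
Row against (C3, I): payoffs -3, -2 → best response D.
Row against (C3, O): payoffs -1, 3 → best response D.
Column against (U, I): payoffs 3, 4, 1 → best response C2.
Column against (U, O): payoffs 5, -2, -3 → best response C1.
Column against (D, I): payoffs -2, -1, -4 → best response C2.
Column against (D, O): payoffs 0, -5, 5 → best response C3.
Matrix against (U, C1): payoffs 0, 3 → best response O.
Matrix against (U, C2): payoffs -5, 4 → best response O.
Matrix against (U, C3): payoffs 1, 0 → best response I.
Matrix against (D, C1): payoffs 0, 5 → best response O.
Matrix against (D, C2): payoffs 2, 4 → best response O.
Matrix against (D, C3): payoffs 4, -4 → best response I.
Mutual best responses: (U, C1, O).

(U, C1, O)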